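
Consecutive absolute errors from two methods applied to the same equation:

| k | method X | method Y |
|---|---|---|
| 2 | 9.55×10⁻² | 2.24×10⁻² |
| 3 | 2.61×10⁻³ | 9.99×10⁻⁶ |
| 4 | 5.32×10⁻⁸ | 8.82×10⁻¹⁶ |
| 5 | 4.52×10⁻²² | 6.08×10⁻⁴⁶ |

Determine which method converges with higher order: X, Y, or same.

Method X: p ≈ ln(4.52×10⁻²²/5.32×10⁻⁸)/ln(5.32×10⁻⁸/2.61×10⁻³) ≈ 3.00.
Method Y: p ≈ ln(6.08×10⁻⁴⁶/8.82×10⁻¹⁶)/ln(8.82×10⁻¹⁶/9.99×10⁻⁶) ≈ 3.00.
Both orders ≈ 3.0 — effectively the same.

same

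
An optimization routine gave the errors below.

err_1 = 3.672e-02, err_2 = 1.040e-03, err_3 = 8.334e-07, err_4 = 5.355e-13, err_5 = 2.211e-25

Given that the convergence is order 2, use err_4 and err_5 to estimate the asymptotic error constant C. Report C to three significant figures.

C ≈ err_5 / err_4^2
  = 2.211e-25 / (5.355e-13)^2
  = 2.211e-25 / 2.8676e-25 ≈ 0.77103

0.771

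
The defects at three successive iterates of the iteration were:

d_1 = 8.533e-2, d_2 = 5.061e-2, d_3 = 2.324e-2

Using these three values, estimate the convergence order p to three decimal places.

p ≈ ln(d_3/d_2) / ln(d_2/d_1)
  = ln(2.324e-2/5.061e-2) / ln(5.061e-2/8.533e-2)
  = ln(0.459198) / ln(0.593109)
  = -0.778274 / -0.522377 ≈ 1.489870

1.490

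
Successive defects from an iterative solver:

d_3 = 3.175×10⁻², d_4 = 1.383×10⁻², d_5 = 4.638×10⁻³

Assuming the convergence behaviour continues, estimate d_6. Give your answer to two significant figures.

First estimate the order: p ≈ ln(d_5/d_4) / ln(d_4/d_3) = ln(4.638×10⁻³/1.383×10⁻²)/ln(1.383×10⁻²/3.175×10⁻²) = ln(0.335358)/ln(0.435591) ≈ 1.3147.
Then d_6 ≈ d_5·(d_5/d_4)^p = 4.638×10⁻³·(0.335358)^1.3147 = 4.638×10⁻³·0.237786 ≈ 0.001103.

1.1e-3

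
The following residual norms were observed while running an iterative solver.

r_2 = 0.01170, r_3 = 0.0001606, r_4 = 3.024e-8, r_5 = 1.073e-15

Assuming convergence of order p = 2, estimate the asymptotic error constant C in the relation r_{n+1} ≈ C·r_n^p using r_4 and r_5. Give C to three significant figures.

C ≈ r_5 / r_4^2
  = 1.073e-15 / (3.024e-8)^2
  = 1.073e-15 / 9.14458e-16 ≈ 1.1734

1.17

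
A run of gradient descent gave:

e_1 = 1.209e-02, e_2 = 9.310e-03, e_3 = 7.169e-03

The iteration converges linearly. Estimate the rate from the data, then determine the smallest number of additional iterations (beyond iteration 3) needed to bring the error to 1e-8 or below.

Rate ρ ≈ e_3/e_2 = 7.169e-03/9.310e-03 = 0.7700.
After j more steps, e_{3+j} ≈ 7.169e-03·ρ^j; need ρ^j ≤ 1e-8/7.169e-03 = 1.39489e-06.
j ≥ ln(1.39489e-06)/ln(0.7700) = -13.4827/-0.26136 = 51.587.
So 52 more iterations are needed.

52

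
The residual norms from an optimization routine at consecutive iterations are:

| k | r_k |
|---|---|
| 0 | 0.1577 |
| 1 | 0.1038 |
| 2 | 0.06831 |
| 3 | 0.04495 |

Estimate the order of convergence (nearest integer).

1

Consecutive ratios: r_3/r_2 = 0.04495/0.06831 = 0.65803, r_2/r_1 = 0.06831/0.1038 = 0.658092.
p ≈ ln(0.65803)/ln(0.658092) = -0.4185/-0.4184 ≈ 1.00.
So the convergence is linear (order 1).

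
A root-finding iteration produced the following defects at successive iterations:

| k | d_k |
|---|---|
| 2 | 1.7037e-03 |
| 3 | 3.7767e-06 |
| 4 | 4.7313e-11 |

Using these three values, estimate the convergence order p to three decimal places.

1.847

p ≈ ln(d_4/d_3) / ln(d_3/d_2)
  = ln(4.7313e-11/3.7767e-06) / ln(3.7767e-06/1.7037e-03)
  = ln(1.25276e-05) / ln(0.00221676)
  = -11.287576 / -6.111709 ≈ 1.846877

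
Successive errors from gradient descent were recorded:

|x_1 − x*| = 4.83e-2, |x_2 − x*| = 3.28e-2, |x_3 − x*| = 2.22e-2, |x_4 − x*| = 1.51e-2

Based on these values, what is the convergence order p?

1

Consecutive ratios: |x_4 − x*|/|x_3 − x*| = 1.51e-2/2.22e-2 = 0.68018, |x_3 − x*|/|x_2 − x*| = 2.22e-2/3.28e-2 = 0.676829.
p ≈ ln(0.68018)/ln(0.676829) = -0.3854/-0.3903 ≈ 0.99.
So the convergence is linear (order 1).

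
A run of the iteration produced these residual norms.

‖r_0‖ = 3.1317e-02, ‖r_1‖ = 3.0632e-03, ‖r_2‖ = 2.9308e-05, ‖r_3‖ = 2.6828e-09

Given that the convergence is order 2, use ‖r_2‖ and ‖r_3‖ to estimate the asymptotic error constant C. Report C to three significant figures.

3.12

C ≈ ‖r_3‖ / ‖r_2‖^2
  = 2.6828e-09 / (2.9308e-05)^2
  = 2.6828e-09 / 8.58959e-10 ≈ 3.1233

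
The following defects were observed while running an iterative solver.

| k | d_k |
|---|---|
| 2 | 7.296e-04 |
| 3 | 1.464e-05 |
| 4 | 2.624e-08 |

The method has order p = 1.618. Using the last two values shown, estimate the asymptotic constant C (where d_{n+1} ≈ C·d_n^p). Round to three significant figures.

C ≈ d_4 / d_3^1.618
  = 2.624e-08 / (1.464e-05)^1.618
  = 2.624e-08 / 1.50607e-08 ≈ 1.7423

1.74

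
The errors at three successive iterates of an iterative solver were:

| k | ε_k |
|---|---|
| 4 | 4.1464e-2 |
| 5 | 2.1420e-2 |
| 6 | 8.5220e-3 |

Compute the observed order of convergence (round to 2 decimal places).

1.40

p ≈ ln(ε_6/ε_5) / ln(ε_5/ε_4)
  = ln(8.5220e-3/2.1420e-2) / ln(2.1420e-2/4.1464e-2)
  = ln(0.397852) / ln(0.516593)
  = -0.92168 / -0.66050 ≈ 1.39543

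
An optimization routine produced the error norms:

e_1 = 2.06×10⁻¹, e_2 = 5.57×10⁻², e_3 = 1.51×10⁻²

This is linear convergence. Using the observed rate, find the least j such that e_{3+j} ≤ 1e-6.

Rate ρ ≈ e_3/e_2 = 1.51×10⁻²/5.57×10⁻² = 0.2711.
After j more steps, e_{3+j} ≈ 1.51×10⁻²·ρ^j; need ρ^j ≤ 1e-6/1.51×10⁻² = 6.62252e-05.
j ≥ ln(6.62252e-05)/ln(0.2711) = -9.6224/-1.30527 = 7.372.
So 8 more iterations are needed.

8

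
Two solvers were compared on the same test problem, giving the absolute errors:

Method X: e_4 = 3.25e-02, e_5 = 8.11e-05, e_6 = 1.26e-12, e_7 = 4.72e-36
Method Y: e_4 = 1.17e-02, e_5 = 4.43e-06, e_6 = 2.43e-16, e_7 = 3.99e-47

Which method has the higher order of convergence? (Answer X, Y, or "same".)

same

Method X: p ≈ ln(4.72e-36/1.26e-12)/ln(1.26e-12/8.11e-05) ≈ 3.00.
Method Y: p ≈ ln(3.99e-47/2.43e-16)/ln(2.43e-16/4.43e-06) ≈ 3.00.
Both orders ≈ 3.0 — effectively the same.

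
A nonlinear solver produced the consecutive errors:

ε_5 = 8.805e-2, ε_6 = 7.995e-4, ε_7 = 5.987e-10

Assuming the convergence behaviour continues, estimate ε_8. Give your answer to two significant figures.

First estimate the order: p ≈ ln(ε_7/ε_6) / ln(ε_6/ε_5) = ln(5.987e-10/7.995e-4)/ln(7.995e-4/8.805e-2) = ln(7.48843e-07)/ln(0.00908007) ≈ 2.9999.
Then ε_8 ≈ ε_7·(ε_7/ε_6)^p = 5.987e-10·(7.48843e-07)^2.9999 = 5.987e-10·4.20518e-19 ≈ 2.518e-28.

2.5e-28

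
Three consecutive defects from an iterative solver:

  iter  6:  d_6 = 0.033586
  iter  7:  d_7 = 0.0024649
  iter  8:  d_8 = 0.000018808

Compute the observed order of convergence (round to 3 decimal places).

p ≈ ln(d_8/d_7) / ln(d_7/d_6)
  = ln(0.000018808/0.0024649) / ln(0.0024649/0.033586)
  = ln(0.00763033) / ln(0.0733907)
  = -4.875624 / -2.611958 ≈ 1.866655

1.867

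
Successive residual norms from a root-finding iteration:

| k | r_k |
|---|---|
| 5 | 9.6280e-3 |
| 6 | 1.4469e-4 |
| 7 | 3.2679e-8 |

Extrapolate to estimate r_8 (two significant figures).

1.7e-15

First estimate the order: p ≈ ln(r_7/r_6) / ln(r_6/r_5) = ln(3.2679e-8/1.4469e-4)/ln(1.4469e-4/9.6280e-3) = ln(0.000225855)/ln(0.015028) ≈ 2.0000.
Then r_8 ≈ r_7·(r_7/r_6)^p = 3.2679e-8·(0.000225855)^2.0000 = 3.2679e-8·5.10105e-08 ≈ 1.667e-15.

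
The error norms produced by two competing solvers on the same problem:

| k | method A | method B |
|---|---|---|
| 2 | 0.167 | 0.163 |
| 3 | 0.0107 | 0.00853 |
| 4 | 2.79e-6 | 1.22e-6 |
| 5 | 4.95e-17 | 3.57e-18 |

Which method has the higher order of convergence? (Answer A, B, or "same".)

same

Method A: p ≈ ln(4.95e-17/2.79e-6)/ln(2.79e-6/0.0107) ≈ 3.00.
Method B: p ≈ ln(3.57e-18/1.22e-6)/ln(1.22e-6/0.00853) ≈ 3.00.
Both orders ≈ 3.0 — effectively the same.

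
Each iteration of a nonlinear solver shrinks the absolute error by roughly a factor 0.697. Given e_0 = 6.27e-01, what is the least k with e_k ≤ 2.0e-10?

After k steps, e_k ≈ 6.27e-01·0.697^k.
Need 0.697^k ≤ 2.0e-10/6.27e-01 = 3.18979e-10.
k ≥ ln(3.18979e-10)/ln(0.697) = -21.8659/-0.36097 = 60.575.
Smallest integer k = 61.

61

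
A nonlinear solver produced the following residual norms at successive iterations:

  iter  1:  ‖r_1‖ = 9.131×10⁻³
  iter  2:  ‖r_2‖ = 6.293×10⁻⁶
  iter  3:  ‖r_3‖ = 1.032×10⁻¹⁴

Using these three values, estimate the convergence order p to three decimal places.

2.779

p ≈ ln(‖r_3‖/‖r_2‖) / ln(‖r_2‖/‖r_1‖)
  = ln(1.032×10⁻¹⁴/6.293×10⁻⁶) / ln(6.293×10⁻⁶/9.131×10⁻³)
  = ln(1.63992e-09) / ln(0.000689191)
  = -20.228618 / -7.279992 ≈ 2.778659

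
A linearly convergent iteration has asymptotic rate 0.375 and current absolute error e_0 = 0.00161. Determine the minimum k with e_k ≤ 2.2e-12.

After k steps, e_k ≈ 0.00161·0.375^k.
Need 0.375^k ≤ 2.2e-12/0.00161 = 1.36646e-09.
k ≥ ln(1.36646e-09)/ln(0.375) = -20.4110/-0.98083 = 20.810.
Smallest integer k = 21.

21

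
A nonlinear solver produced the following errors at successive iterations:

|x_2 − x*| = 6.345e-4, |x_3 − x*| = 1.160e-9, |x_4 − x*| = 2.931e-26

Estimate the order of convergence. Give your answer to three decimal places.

p ≈ ln(|x_4 − x*|/|x_3 − x*|) / ln(|x_3 − x*|/|x_2 − x*|)
  = ln(2.931e-26/1.160e-9) / ln(1.160e-9/6.345e-4)
  = ln(2.52672e-17) / ln(1.82821e-06)
  = -38.217025 / -13.212173 ≈ 2.892562

2.893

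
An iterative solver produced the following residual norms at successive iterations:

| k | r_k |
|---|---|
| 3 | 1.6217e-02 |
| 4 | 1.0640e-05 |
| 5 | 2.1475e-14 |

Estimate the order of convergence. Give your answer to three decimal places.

p ≈ ln(r_5/r_4) / ln(r_4/r_3)
  = ln(2.1475e-14/1.0640e-05) / ln(1.0640e-05/1.6217e-02)
  = ln(2.01833e-09) / ln(0.000656102)
  = -20.020995 / -7.329194 ≈ 2.731678

2.732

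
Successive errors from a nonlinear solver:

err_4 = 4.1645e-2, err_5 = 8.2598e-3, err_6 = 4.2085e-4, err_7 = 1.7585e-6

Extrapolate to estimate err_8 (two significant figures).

7.4e-11

First estimate the order: p ≈ ln(err_7/err_6) / ln(err_6/err_5) = ln(1.7585e-6/4.2085e-4)/ln(4.2085e-4/8.2598e-3) = ln(0.00417845)/ln(0.0509516) ≈ 1.8401.
Then err_8 ≈ err_7·(err_7/err_6)^p = 1.7585e-6·(0.00417845)^1.8401 = 1.7585e-6·4.19209e-05 ≈ 7.372e-11.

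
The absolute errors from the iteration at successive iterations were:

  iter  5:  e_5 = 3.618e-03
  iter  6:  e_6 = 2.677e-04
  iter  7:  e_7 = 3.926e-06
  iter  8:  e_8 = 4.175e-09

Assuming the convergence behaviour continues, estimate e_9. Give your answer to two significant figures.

6.3e-14

First estimate the order: p ≈ ln(e_8/e_7) / ln(e_7/e_6) = ln(4.175e-09/3.926e-06)/ln(3.926e-06/2.677e-04) = ln(0.00106342)/ln(0.0146657) ≈ 1.6215.
Then e_9 ≈ e_8·(e_8/e_7)^p = 4.175e-09·(0.00106342)^1.6215 = 4.175e-09·1.50939e-05 ≈ 6.302e-14.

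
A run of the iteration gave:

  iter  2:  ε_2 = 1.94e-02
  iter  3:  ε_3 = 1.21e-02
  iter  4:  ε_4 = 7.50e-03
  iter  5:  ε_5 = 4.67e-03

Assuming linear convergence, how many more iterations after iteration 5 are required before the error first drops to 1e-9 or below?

Rate ρ ≈ ε_5/ε_4 = 4.67e-03/7.50e-03 = 0.6227.
After j more steps, ε_{5+j} ≈ 4.67e-03·ρ^j; need ρ^j ≤ 1e-9/4.67e-03 = 2.14133e-07.
j ≥ ln(2.14133e-07)/ln(0.6227) = -15.3567/-0.47369 = 32.419.
So 33 more iterations are needed.

33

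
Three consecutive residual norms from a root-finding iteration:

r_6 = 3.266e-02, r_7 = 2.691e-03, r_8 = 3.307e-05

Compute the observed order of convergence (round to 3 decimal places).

1.762

p ≈ ln(r_8/r_7) / ln(r_7/r_6)
  = ln(3.307e-05/2.691e-03) / ln(2.691e-03/3.266e-02)
  = ln(0.0122891) / ln(0.0823944)
  = -4.399043 / -2.496238 ≈ 1.762269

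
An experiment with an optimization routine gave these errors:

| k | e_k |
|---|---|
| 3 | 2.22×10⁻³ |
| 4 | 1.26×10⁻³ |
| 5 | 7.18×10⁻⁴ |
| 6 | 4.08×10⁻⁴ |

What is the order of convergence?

Consecutive ratios: e_6/e_5 = 4.08×10⁻⁴/7.18×10⁻⁴ = 0.568245, e_5/e_4 = 7.18×10⁻⁴/1.26×10⁻³ = 0.569841.
p ≈ ln(0.568245)/ln(0.569841) = -0.5652/-0.5624 ≈ 1.00.
So the convergence is linear (order 1).

1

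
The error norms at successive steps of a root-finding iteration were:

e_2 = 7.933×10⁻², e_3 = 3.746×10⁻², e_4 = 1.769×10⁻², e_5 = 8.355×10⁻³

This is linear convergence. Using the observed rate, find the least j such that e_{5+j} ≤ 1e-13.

34

Rate ρ ≈ e_5/e_4 = 8.355×10⁻³/1.769×10⁻² = 0.4723.
After j more steps, e_{5+j} ≈ 8.355×10⁻³·ρ^j; need ρ^j ≤ 1e-13/8.355×10⁻³ = 1.19689e-11.
j ≥ ln(1.19689e-11)/ln(0.4723) = -25.1487/-0.75014 = 33.525.
So 34 more iterations are needed.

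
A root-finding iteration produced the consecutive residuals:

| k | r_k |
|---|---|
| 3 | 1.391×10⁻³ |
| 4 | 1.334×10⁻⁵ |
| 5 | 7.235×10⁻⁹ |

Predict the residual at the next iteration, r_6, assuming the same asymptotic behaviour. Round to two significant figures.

3.8e-14

First estimate the order: p ≈ ln(r_5/r_4) / ln(r_4/r_3) = ln(7.235×10⁻⁹/1.334×10⁻⁵)/ln(1.334×10⁻⁵/1.391×10⁻³) = ln(0.000542354)/ln(0.00959022) ≈ 1.6182.
Then r_6 ≈ r_5·(r_5/r_4)^p = 7.235×10⁻⁹·(0.000542354)^1.6182 = 7.235×10⁻⁹·5.19298e-06 ≈ 3.757e-14.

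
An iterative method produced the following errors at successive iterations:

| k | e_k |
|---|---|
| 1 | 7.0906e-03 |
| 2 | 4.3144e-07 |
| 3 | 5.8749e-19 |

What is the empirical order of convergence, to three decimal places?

2.815

p ≈ ln(e_3/e_2) / ln(e_2/e_1)
  = ln(5.8749e-19/4.3144e-07) / ln(4.3144e-07/7.0906e-03)
  = ln(1.3617e-12) / ln(6.08468e-05)
  = -27.322287 / -9.707151 ≈ 2.814656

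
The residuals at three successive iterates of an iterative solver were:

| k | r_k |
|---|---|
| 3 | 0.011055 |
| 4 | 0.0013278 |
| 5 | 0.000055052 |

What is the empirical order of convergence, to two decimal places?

p ≈ ln(r_5/r_4) / ln(r_4/r_3)
  = ln(0.000055052/0.0013278) / ln(0.0013278/0.011055)
  = ln(0.0414611) / ln(0.120109)
  = -3.18300 / -2.11936 ≈ 1.50187

1.50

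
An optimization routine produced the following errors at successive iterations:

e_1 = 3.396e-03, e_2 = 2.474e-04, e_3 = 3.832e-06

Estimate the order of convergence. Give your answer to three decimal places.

1.591

p ≈ ln(e_3/e_2) / ln(e_2/e_1)
  = ln(3.832e-06/2.474e-04) / ln(2.474e-04/3.396e-03)
  = ln(0.0154891) / ln(0.0728504)
  = -4.167619 / -2.619347 ≈ 1.591091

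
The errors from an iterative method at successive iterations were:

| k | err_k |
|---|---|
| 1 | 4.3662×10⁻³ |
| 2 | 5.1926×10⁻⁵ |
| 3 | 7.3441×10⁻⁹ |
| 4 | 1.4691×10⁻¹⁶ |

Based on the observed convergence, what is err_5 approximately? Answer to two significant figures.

First estimate the order: p ≈ ln(err_4/err_3) / ln(err_3/err_2) = ln(1.4691×10⁻¹⁶/7.3441×10⁻⁹)/ln(7.3441×10⁻⁹/5.1926×10⁻⁵) = ln(2.00038e-08)/ln(0.000141434) ≈ 2.0000.
Then err_5 ≈ err_4·(err_4/err_3)^p = 1.4691×10⁻¹⁶·(2.00038e-08)^2.0000 = 1.4691×10⁻¹⁶·4.00152e-16 ≈ 5.879e-32.

5.9e-32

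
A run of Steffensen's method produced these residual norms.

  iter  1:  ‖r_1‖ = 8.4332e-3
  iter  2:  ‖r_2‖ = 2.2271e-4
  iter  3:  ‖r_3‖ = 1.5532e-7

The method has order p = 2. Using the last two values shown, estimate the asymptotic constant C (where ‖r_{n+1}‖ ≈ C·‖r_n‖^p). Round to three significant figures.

3.13

C ≈ ‖r_3‖ / ‖r_2‖^2
  = 1.5532e-7 / (2.2271e-4)^2
  = 1.5532e-7 / 4.95997e-08 ≈ 3.1315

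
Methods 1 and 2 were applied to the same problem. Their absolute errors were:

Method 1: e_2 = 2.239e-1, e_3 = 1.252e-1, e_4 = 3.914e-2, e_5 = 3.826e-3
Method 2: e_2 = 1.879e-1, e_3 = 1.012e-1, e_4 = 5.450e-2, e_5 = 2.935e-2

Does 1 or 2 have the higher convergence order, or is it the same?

Method 1: p ≈ ln(3.826e-3/3.914e-2)/ln(3.914e-2/1.252e-1) ≈ 2.00.
Method 2: p ≈ ln(2.935e-2/5.450e-2)/ln(5.450e-2/1.012e-1) ≈ 1.00.
Method 1 has the higher order (≈2.0 vs ≈1.0).

1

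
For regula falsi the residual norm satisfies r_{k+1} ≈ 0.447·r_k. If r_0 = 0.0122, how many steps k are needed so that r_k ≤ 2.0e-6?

11

After k steps, r_k ≈ 0.0122·0.447^k.
Need 0.447^k ≤ 2.0e-6/0.0122 = 0.000163934.
k ≥ ln(0.000163934)/ln(0.447) = -8.7160/-0.80520 = 10.825.
Smallest integer k = 11.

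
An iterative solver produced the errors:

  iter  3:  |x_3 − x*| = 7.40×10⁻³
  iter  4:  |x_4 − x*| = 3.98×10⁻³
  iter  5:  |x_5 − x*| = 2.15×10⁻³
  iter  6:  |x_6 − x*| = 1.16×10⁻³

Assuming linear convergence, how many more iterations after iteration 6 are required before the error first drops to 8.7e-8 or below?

16

Rate ρ ≈ |x_6 − x*|/|x_5 − x*| = 1.16×10⁻³/2.15×10⁻³ = 0.5395.
After j more steps, |x_{6+j} − x*| ≈ 1.16×10⁻³·ρ^j; need ρ^j ≤ 8.7e-8/1.16×10⁻³ = 7.5e-05.
j ≥ ln(7.5e-05)/ln(0.5395) = -9.4980/-0.61711 = 15.391.
So 16 more iterations are needed.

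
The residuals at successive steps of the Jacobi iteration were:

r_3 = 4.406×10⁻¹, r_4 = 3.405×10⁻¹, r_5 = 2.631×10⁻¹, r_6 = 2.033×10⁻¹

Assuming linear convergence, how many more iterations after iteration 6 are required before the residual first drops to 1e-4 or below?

Rate ρ ≈ r_6/r_5 = 2.033×10⁻¹/2.631×10⁻¹ = 0.7727.
After j more steps, r_{6+j} ≈ 2.033×10⁻¹·ρ^j; need ρ^j ≤ 1e-4/2.033×10⁻¹ = 0.000491884.
j ≥ ln(0.000491884)/ln(0.7727) = -7.6173/-0.25786 = 29.540.
So 30 more iterations are needed.

30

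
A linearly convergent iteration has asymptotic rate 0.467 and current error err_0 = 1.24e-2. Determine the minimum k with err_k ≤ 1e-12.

After k steps, err_k ≈ 1.24e-2·0.467^k.
Need 0.467^k ≤ 1e-12/1.24e-2 = 8.06452e-11.
k ≥ ln(8.06452e-11)/ln(0.467) = -23.2410/-0.76143 = 30.523.
Smallest integer k = 31.

31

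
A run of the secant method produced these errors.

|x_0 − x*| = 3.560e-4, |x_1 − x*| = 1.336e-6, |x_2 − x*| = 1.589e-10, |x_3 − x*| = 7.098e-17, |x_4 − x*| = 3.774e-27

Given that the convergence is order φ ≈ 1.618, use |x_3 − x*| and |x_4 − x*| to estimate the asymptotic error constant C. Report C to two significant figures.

0.51

C ≈ |x_4 − x*| / |x_3 − x*|^1.618
  = 3.774e-27 / (7.098e-17)^1.618
  = 3.774e-27 / 7.43255e-27 ≈ 0.50777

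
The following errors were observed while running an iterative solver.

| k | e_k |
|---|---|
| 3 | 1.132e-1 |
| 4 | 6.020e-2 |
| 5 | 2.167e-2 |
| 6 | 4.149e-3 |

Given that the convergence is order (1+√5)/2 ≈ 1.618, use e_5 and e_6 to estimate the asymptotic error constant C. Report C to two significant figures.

C ≈ e_6 / e_5^1.618
  = 4.149e-3 / (2.167e-2)^1.618
  = 4.149e-3 / 0.00202964 ≈ 2.0442

2.0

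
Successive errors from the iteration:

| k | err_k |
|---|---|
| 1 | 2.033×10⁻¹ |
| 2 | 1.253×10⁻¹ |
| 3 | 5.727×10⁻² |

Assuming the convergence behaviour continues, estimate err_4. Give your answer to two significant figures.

First estimate the order: p ≈ ln(err_3/err_2) / ln(err_2/err_1) = ln(5.727×10⁻²/1.253×10⁻¹)/ln(1.253×10⁻¹/2.033×10⁻¹) = ln(0.457063)/ln(0.616331) ≈ 1.6177.
Then err_4 ≈ err_3·(err_3/err_2)^p = 5.727×10⁻²·(0.457063)^1.6177 = 5.727×10⁻²·0.281801 ≈ 0.01614.

1.6e-2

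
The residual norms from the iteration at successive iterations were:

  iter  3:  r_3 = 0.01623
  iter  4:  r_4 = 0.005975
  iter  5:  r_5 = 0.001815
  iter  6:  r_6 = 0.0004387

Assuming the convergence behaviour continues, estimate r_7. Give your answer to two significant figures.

First estimate the order: p ≈ ln(r_6/r_5) / ln(r_5/r_4) = ln(0.0004387/0.001815)/ln(0.001815/0.005975) = ln(0.241708)/ln(0.303766) ≈ 1.1918.
Then r_7 ≈ r_6·(r_6/r_5)^p = 0.0004387·(0.241708)^1.1918 = 0.0004387·0.18408 ≈ 8.076e-05.

8.1e-5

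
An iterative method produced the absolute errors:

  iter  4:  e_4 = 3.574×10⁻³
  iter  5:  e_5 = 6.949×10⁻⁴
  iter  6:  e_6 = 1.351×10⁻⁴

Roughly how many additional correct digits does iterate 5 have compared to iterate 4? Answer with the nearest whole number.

1

Digits gained ≈ log₁₀(e_4/e_5) = log₁₀(3.574×10⁻³/6.949×10⁻⁴) = log₁₀(5.14319) ≈ 0.711.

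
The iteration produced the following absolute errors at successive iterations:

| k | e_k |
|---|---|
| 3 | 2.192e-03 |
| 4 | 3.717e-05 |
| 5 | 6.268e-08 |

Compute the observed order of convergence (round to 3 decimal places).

p ≈ ln(e_5/e_4) / ln(e_4/e_3)
  = ln(6.268e-08/3.717e-05) / ln(3.717e-05/2.192e-03)
  = ln(0.00168631) / ln(0.0169571)
  = -6.385213 / -4.077069 ≈ 1.566128

1.566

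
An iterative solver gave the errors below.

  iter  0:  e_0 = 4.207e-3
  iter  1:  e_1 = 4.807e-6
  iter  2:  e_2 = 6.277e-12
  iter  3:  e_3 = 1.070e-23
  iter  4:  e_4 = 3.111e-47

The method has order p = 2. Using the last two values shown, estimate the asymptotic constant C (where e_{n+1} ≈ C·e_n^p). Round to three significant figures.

C ≈ e_4 / e_3^2
  = 3.111e-47 / (1.070e-23)^2
  = 3.111e-47 / 1.1449e-46 ≈ 0.27173

0.272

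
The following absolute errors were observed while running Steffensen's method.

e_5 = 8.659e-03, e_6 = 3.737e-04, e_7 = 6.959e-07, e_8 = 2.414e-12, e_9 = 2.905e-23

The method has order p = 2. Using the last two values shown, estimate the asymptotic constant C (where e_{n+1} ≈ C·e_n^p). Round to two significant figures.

C ≈ e_9 / e_8^2
  = 2.905e-23 / (2.414e-12)^2
  = 2.905e-23 / 5.8274e-24 ≈ 4.9851

5.0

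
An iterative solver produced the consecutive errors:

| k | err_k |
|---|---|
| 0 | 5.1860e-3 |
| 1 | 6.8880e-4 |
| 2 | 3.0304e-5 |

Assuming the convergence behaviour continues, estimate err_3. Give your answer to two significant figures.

First estimate the order: p ≈ ln(err_2/err_1) / ln(err_1/err_0) = ln(3.0304e-5/6.8880e-4)/ln(6.8880e-4/5.1860e-3) = ln(0.0439954)/ln(0.132819) ≈ 1.5473.
Then err_3 ≈ err_2·(err_2/err_1)^p = 3.0304e-5·(0.0439954)^1.5473 = 3.0304e-5·0.00796057 ≈ 2.412e-07.

2.4e-7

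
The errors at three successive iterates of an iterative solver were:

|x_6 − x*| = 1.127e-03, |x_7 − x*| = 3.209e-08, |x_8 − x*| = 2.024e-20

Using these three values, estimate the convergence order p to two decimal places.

2.68

p ≈ ln(|x_8 − x*|/|x_7 − x*|) / ln(|x_7 − x*|/|x_6 − x*|)
  = ln(2.024e-20/3.209e-08) / ln(3.209e-08/1.127e-03)
  = ln(6.30726e-13) / ln(2.84738e-05)
  = -28.09190 / -10.46653 ≈ 2.68397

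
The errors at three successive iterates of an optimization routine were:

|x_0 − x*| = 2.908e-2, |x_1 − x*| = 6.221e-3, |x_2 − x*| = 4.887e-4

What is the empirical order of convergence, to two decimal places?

p ≈ ln(|x_2 − x*|/|x_1 − x*|) / ln(|x_1 − x*|/|x_0 − x*|)
  = ln(4.887e-4/6.221e-3) / ln(6.221e-3/2.908e-2)
  = ln(0.0785565) / ln(0.213927)
  = -2.54394 / -1.54212 ≈ 1.64964

1.65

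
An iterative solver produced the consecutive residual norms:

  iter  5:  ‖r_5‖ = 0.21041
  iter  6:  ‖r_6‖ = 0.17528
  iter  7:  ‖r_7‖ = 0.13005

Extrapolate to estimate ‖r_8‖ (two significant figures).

First estimate the order: p ≈ ln(‖r_7‖/‖r_6‖) / ln(‖r_6‖/‖r_5‖) = ln(0.13005/0.17528)/ln(0.17528/0.21041) = ln(0.741956)/ln(0.83304) ≈ 1.6339.
Then ‖r_8‖ ≈ ‖r_7‖·(‖r_7‖/‖r_6‖)^p = 0.13005·(0.741956)^1.6339 = 0.13005·0.61406 ≈ 0.07986.

8.0e-2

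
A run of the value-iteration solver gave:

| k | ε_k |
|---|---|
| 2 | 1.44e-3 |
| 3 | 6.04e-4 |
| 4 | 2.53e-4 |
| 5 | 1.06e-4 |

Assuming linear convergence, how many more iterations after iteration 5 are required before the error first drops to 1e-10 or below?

Rate ρ ≈ ε_5/ε_4 = 1.06e-4/2.53e-4 = 0.4190.
After j more steps, ε_{5+j} ≈ 1.06e-4·ρ^j; need ρ^j ≤ 1e-10/1.06e-4 = 9.43396e-07.
j ≥ ln(9.43396e-07)/ln(0.4190) = -13.8738/-0.86988 = 15.949.
So 16 more iterations are needed.

16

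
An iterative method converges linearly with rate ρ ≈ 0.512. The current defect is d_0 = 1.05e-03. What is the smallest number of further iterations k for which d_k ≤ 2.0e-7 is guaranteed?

13

After k steps, d_k ≈ 1.05e-03·0.512^k.
Need 0.512^k ≤ 2.0e-7/1.05e-03 = 0.000190476.
k ≥ ln(0.000190476)/ln(0.512) = -8.5660/-0.66943 = 12.796.
Smallest integer k = 13.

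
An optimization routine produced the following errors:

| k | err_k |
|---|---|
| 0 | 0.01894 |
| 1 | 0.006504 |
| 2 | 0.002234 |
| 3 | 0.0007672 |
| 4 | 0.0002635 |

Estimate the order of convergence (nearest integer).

Consecutive ratios: err_4/err_3 = 0.0002635/0.0007672 = 0.343457, err_3/err_2 = 0.0007672/0.002234 = 0.34342.
p ≈ ln(0.343457)/ln(0.34342) = -1.0687/-1.0688 ≈ 1.00.
So the convergence is linear (order 1).

1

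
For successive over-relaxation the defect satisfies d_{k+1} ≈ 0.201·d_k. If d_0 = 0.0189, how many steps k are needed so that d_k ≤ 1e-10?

12

After k steps, d_k ≈ 0.0189·0.201^k.
Need 0.201^k ≤ 1e-10/0.0189 = 5.29101e-09.
k ≥ ln(5.29101e-09)/ln(0.201) = -19.0573/-1.60445 = 11.878.
Smallest integer k = 12.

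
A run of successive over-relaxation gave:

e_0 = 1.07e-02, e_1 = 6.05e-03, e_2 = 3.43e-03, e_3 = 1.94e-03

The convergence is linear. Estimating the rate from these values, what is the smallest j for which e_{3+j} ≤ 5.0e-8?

Rate ρ ≈ e_3/e_2 = 1.94e-03/3.43e-03 = 0.5656.
After j more steps, e_{3+j} ≈ 1.94e-03·ρ^j; need ρ^j ≤ 5.0e-8/1.94e-03 = 2.57732e-05.
j ≥ ln(2.57732e-05)/ln(0.5656) = -10.5662/-0.56987 = 18.541.
So 19 more iterations are needed.

19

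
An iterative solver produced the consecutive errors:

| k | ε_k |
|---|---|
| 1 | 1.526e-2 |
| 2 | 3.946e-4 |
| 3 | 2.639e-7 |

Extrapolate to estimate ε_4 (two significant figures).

First estimate the order: p ≈ ln(ε_3/ε_2) / ln(ε_2/ε_1) = ln(2.639e-7/3.946e-4)/ln(3.946e-4/1.526e-2) = ln(0.000668779)/ln(0.0258585) ≈ 2.0000.
Then ε_4 ≈ ε_3·(ε_3/ε_2)^p = 2.639e-7·(0.000668779)^2.0000 = 2.639e-7·4.47265e-07 ≈ 1.18e-13.

1.2e-13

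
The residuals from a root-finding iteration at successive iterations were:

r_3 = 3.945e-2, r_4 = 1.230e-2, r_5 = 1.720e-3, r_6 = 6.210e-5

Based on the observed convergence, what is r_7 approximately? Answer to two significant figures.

2.3e-7

First estimate the order: p ≈ ln(r_6/r_5) / ln(r_5/r_4) = ln(6.210e-5/1.720e-3)/ln(1.720e-3/1.230e-2) = ln(0.0361047)/ln(0.139837) ≈ 1.6883.
Then r_7 ≈ r_6·(r_6/r_5)^p = 6.210e-5·(0.0361047)^1.6883 = 6.210e-5·0.00367058 ≈ 2.279e-07.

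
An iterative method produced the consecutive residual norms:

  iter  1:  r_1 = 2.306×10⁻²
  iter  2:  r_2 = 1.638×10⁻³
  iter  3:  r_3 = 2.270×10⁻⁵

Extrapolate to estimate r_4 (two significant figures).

2.2e-8

First estimate the order: p ≈ ln(r_3/r_2) / ln(r_2/r_1) = ln(2.270×10⁻⁵/1.638×10⁻³)/ln(1.638×10⁻³/2.306×10⁻²) = ln(0.0138584)/ln(0.0710321) ≈ 1.6179.
Then r_4 ≈ r_3·(r_3/r_2)^p = 2.270×10⁻⁵·(0.0138584)^1.6179 = 2.270×10⁻⁵·0.000985094 ≈ 2.236e-08.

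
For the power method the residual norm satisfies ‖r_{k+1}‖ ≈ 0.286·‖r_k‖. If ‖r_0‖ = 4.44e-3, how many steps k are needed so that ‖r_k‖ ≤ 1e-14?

22

After k steps, ‖r_k‖ ≈ 4.44e-3·0.286^k.
Need 0.286^k ≤ 1e-14/4.44e-3 = 2.25225e-12.
k ≥ ln(2.25225e-12)/ln(0.286) = -26.8191/-1.25176 = 21.425.
Smallest integer k = 22.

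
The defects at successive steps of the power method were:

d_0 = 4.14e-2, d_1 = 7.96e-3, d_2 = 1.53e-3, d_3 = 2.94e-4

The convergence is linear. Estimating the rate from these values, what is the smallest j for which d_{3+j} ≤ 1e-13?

Rate ρ ≈ d_3/d_2 = 2.94e-4/1.53e-3 = 0.1922.
After j more steps, d_{3+j} ≈ 2.94e-4·ρ^j; need ρ^j ≤ 1e-13/2.94e-4 = 3.40136e-10.
j ≥ ln(3.40136e-10)/ln(0.1922) = -21.8017/-1.64922 = 13.219.
So 14 more iterations are needed.

14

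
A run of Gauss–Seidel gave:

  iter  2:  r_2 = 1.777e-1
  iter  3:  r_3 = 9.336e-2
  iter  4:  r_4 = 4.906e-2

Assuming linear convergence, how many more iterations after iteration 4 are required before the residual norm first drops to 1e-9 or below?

Rate ρ ≈ r_4/r_3 = 4.906e-2/9.336e-2 = 0.5255.
After j more steps, r_{4+j} ≈ 4.906e-2·ρ^j; need ρ^j ≤ 1e-9/4.906e-2 = 2.03832e-08.
j ≥ ln(2.03832e-08)/ln(0.5255) = -17.7086/-0.64341 = 27.523.
So 28 more iterations are needed.

28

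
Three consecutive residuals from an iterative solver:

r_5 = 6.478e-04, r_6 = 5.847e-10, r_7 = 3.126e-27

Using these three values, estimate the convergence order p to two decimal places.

p ≈ ln(r_7/r_6) / ln(r_6/r_5)
  = ln(3.126e-27/5.847e-10) / ln(5.847e-10/6.478e-04)
  = ln(5.34633e-18) / ln(9.02593e-07)
  = -39.77012 / -13.91799 ≈ 2.85746

2.86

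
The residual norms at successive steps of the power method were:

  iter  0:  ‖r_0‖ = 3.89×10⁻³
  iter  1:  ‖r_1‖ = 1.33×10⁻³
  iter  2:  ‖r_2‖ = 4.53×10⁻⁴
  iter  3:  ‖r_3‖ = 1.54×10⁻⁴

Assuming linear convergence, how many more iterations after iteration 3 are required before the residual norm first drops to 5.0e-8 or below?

8

Rate ρ ≈ ‖r_3‖/‖r_2‖ = 1.54×10⁻⁴/4.53×10⁻⁴ = 0.3400.
After j more steps, ‖r_{3+j}‖ ≈ 1.54×10⁻⁴·ρ^j; need ρ^j ≤ 5.0e-8/1.54×10⁻⁴ = 0.000324675.
j ≥ ln(0.000324675)/ln(0.3400) = -8.0327/-1.07881 = 7.446.
So 8 more iterations are needed.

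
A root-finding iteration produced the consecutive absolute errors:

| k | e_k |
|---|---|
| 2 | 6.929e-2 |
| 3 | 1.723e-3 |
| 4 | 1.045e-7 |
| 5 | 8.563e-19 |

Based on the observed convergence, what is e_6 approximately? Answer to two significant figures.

6.1e-48

First estimate the order: p ≈ ln(e_5/e_4) / ln(e_4/e_3) = ln(8.563e-19/1.045e-7)/ln(1.045e-7/1.723e-3) = ln(8.19426e-12)/ln(6.065e-05) ≈ 2.6289.
Then e_6 ≈ e_5·(e_5/e_4)^p = 8.563e-19·(8.19426e-12)^2.6289 = 8.563e-19·7.15691e-30 ≈ 6.128e-48.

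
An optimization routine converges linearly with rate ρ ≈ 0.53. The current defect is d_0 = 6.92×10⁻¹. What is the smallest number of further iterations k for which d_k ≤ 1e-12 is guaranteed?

After k steps, d_k ≈ 6.92×10⁻¹·0.53^k.
Need 0.53^k ≤ 1e-12/6.92×10⁻¹ = 1.44509e-12.
k ≥ ln(1.44509e-12)/ln(0.53) = -27.2628/-0.63488 = 42.942.
Smallest integer k = 43.

43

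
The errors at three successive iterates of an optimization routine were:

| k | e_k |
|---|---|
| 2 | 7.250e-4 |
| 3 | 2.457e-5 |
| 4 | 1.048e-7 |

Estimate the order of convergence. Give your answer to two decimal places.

1.61

p ≈ ln(e_4/e_3) / ln(e_3/e_2)
  = ln(1.048e-7/2.457e-5) / ln(2.457e-5/7.250e-4)
  = ln(0.00426536) / ln(0.0338897)
  = -5.45723 / -3.38464 ≈ 1.61235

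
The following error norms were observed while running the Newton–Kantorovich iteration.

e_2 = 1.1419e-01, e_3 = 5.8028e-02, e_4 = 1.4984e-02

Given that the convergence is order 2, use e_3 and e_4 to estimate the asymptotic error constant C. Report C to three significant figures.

4.45

C ≈ e_4 / e_3^2
  = 1.4984e-02 / (5.8028e-02)^2
  = 1.4984e-02 / 0.00336725 ≈ 4.4499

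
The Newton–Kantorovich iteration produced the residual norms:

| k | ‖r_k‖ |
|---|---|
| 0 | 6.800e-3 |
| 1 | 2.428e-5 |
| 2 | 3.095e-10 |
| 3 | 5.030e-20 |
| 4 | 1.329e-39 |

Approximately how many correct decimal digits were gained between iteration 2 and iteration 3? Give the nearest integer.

Digits gained ≈ log₁₀(‖r_2‖/‖r_3‖) = log₁₀(3.095e-10/5.030e-20) = log₁₀(6.15308e+09) ≈ 9.789.

10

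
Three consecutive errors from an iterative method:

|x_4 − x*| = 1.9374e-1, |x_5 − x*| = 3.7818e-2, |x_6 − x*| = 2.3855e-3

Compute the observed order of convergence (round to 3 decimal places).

1.691

p ≈ ln(|x_6 − x*|/|x_5 − x*|) / ln(|x_5 − x*|/|x_4 − x*|)
  = ln(2.3855e-3/3.7818e-2) / ln(3.7818e-2/1.9374e-1)
  = ln(0.0630784) / ln(0.1952)
  = -2.763377 / -1.633731 ≈ 1.691452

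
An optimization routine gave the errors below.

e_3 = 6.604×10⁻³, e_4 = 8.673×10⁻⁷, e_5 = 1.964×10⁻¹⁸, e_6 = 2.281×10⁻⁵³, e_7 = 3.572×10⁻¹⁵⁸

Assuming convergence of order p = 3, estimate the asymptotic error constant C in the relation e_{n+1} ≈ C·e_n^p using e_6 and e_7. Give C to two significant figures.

3.0

C ≈ e_7 / e_6^3
  = 3.572×10⁻¹⁵⁸ / (2.281×10⁻⁵³)^3
  = 3.572×10⁻¹⁵⁸ / 1.1868e-158 ≈ 3.0098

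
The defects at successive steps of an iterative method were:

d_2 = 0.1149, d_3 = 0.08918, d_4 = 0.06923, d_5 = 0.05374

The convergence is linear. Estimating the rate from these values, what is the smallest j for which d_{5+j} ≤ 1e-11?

89

Rate ρ ≈ d_5/d_4 = 0.05374/0.06923 = 0.7763.
After j more steps, d_{5+j} ≈ 0.05374·ρ^j; need ρ^j ≤ 1e-11/0.05374 = 1.86081e-10.
j ≥ ln(1.86081e-10)/ln(0.7763) = -22.4048/-0.25322 = 88.480.
So 89 more iterations are needed.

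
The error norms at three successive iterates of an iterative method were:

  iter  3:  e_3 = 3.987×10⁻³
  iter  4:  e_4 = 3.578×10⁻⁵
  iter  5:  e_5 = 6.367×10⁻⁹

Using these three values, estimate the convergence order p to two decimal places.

1.83

p ≈ ln(e_5/e_4) / ln(e_4/e_3)
  = ln(6.367×10⁻⁹/3.578×10⁻⁵) / ln(3.578×10⁻⁵/3.987×10⁻³)
  = ln(0.000177949) / ln(0.00897417)
  = -8.63401 / -4.71340 ≈ 1.83180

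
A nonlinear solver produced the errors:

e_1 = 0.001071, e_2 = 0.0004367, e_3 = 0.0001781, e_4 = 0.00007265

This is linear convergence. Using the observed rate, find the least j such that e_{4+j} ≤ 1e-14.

26

Rate ρ ≈ e_4/e_3 = 0.00007265/0.0001781 = 0.4079.
After j more steps, e_{4+j} ≈ 0.00007265·ρ^j; need ρ^j ≤ 1e-14/0.00007265 = 1.37646e-10.
j ≥ ln(1.37646e-10)/ln(0.4079) = -22.7063/-0.89673 = 25.321.
So 26 more iterations are needed.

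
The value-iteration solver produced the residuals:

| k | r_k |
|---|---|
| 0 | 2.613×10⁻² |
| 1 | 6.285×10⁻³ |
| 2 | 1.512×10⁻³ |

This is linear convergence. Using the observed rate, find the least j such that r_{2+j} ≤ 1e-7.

7

Rate ρ ≈ r_2/r_1 = 1.512×10⁻³/6.285×10⁻³ = 0.2406.
After j more steps, r_{2+j} ≈ 1.512×10⁻³·ρ^j; need ρ^j ≤ 1e-7/1.512×10⁻³ = 6.61376e-05.
j ≥ ln(6.61376e-05)/ln(0.2406) = -9.6238/-1.42462 = 6.755.
So 7 more iterations are needed.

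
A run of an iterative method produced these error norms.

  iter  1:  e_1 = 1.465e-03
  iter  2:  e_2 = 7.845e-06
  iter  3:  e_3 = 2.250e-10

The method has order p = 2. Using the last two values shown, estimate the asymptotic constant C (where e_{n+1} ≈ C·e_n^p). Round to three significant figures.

3.66

C ≈ e_3 / e_2^2
  = 2.250e-10 / (7.845e-06)^2
  = 2.250e-10 / 6.1544e-11 ≈ 3.6559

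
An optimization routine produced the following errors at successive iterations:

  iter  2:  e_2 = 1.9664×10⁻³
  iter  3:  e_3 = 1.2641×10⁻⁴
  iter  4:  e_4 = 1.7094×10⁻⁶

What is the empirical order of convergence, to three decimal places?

1.568

p ≈ ln(e_4/e_3) / ln(e_3/e_2)
  = ln(1.7094×10⁻⁶/1.2641×10⁻⁴) / ln(1.2641×10⁻⁴/1.9664×10⁻³)
  = ln(0.0135227) / ln(0.064285)
  = -4.303386 / -2.744429 ≈ 1.568044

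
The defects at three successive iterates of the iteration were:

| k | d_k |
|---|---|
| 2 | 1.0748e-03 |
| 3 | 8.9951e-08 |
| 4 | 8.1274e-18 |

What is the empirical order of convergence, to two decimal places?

p ≈ ln(d_4/d_3) / ln(d_3/d_2)
  = ln(8.1274e-18/8.9951e-08) / ln(8.9951e-08/1.0748e-03)
  = ln(9.03536e-11) / ln(8.36909e-05)
  = -23.12729 / -9.38838 ≈ 2.46340

2.46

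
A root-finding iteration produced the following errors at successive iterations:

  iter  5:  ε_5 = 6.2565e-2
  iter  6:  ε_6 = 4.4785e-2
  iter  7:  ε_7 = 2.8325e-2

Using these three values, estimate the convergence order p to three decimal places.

1.370

p ≈ ln(ε_7/ε_6) / ln(ε_6/ε_5)
  = ln(2.8325e-2/4.4785e-2) / ln(4.4785e-2/6.2565e-2)
  = ln(0.632466) / ln(0.715816)
  = -0.458129 / -0.334332 ≈ 1.370282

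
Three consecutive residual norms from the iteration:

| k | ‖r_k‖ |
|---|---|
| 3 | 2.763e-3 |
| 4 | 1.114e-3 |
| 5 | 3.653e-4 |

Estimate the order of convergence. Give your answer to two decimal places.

1.23

p ≈ ln(‖r_5‖/‖r_4‖) / ln(‖r_4‖/‖r_3‖)
  = ln(3.653e-4/1.114e-3) / ln(1.114e-3/2.763e-3)
  = ln(0.327917) / ln(0.403185)
  = -1.11499 / -0.90836 ≈ 1.22748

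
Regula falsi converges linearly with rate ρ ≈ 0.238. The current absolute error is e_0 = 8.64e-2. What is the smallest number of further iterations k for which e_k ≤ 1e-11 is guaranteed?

After k steps, e_k ≈ 8.64e-2·0.238^k.
Need 0.238^k ≤ 1e-11/8.64e-2 = 1.15741e-10.
k ≥ ln(1.15741e-10)/ln(0.238) = -22.8797/-1.43548 = 15.939.
Smallest integer k = 16.

16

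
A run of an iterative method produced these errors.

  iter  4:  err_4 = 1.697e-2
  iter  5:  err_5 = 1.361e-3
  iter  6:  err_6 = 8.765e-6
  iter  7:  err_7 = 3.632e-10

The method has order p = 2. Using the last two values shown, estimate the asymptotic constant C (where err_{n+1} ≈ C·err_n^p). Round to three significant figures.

4.73

C ≈ err_7 / err_6^2
  = 3.632e-10 / (8.765e-6)^2
  = 3.632e-10 / 7.68252e-11 ≈ 4.7276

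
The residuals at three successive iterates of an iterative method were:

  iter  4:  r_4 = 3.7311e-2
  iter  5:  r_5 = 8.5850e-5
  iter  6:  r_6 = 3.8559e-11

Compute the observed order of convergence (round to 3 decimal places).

2.406

p ≈ ln(r_6/r_5) / ln(r_5/r_4)
  = ln(3.8559e-11/8.5850e-5) / ln(8.5850e-5/3.7311e-2)
  = ln(4.49144e-07) / ln(0.00230093)
  = -14.615922 / -6.074442 ≈ 2.406134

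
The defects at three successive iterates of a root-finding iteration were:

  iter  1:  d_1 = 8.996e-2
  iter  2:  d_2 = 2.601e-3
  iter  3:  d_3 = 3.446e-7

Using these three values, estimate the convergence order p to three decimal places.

2.520

p ≈ ln(d_3/d_2) / ln(d_2/d_1)
  = ln(3.446e-7/2.601e-3) / ln(2.601e-3/8.996e-2)
  = ln(0.000132488) / ln(0.0289129)
  = -8.929018 / -3.543467 ≈ 2.519854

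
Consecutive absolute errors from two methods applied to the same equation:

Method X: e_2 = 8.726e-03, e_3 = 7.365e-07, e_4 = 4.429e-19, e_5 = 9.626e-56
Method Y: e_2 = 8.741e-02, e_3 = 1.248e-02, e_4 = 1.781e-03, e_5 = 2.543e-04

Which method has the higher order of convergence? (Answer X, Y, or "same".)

Method X: p ≈ ln(9.626e-56/4.429e-19)/ln(4.429e-19/7.365e-07) ≈ 3.00.
Method Y: p ≈ ln(2.543e-04/1.781e-03)/ln(1.781e-03/1.248e-02) ≈ 1.00.
Method X has the higher order (≈3.0 vs ≈1.0).

X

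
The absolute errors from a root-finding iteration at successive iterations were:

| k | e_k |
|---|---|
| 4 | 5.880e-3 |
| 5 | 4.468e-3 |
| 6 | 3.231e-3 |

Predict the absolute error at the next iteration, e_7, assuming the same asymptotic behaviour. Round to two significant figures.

First estimate the order: p ≈ ln(e_6/e_5) / ln(e_5/e_4) = ln(3.231e-3/4.468e-3)/ln(4.468e-3/5.880e-3) = ln(0.723142)/ln(0.759864) ≈ 1.1804.
Then e_7 ≈ e_6·(e_6/e_5)^p = 3.231e-3·(0.723142)^1.1804 = 3.231e-3·0.682068 ≈ 0.002204.

2.2e-3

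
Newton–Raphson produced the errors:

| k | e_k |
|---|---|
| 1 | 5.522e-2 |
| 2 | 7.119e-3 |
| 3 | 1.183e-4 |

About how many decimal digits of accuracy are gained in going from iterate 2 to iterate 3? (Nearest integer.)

2

Digits gained ≈ log₁₀(e_2/e_3) = log₁₀(7.119e-3/1.183e-4) = log₁₀(60.1775) ≈ 1.779.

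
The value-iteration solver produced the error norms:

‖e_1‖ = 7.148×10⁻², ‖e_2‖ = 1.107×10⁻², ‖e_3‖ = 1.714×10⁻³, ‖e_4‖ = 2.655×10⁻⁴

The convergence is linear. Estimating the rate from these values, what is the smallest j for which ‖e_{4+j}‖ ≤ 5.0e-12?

10

Rate ρ ≈ ‖e_4‖/‖e_3‖ = 2.655×10⁻⁴/1.714×10⁻³ = 0.1549.
After j more steps, ‖e_{4+j}‖ ≈ 2.655×10⁻⁴·ρ^j; need ρ^j ≤ 5.0e-12/2.655×10⁻⁴ = 1.88324e-08.
j ≥ ln(1.88324e-08)/ln(0.1549) = -17.7877/-1.86498 = 9.538.
So 10 more iterations are needed.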